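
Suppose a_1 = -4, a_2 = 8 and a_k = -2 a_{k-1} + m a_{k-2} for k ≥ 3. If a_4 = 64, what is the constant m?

a_3 = -16 - 4m
a_4 = 32 + 16m
So 32 + 16m = 64, giving m = 2.

2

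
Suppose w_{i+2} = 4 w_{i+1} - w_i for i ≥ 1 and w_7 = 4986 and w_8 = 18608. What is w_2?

Rearranging, w_{i-2} = -(w_i - 4 w_{i-1}).
w_6 = -(18608 - 4·4986) = 1336
w_5 = -(4986 - 4·1336) = 358
w_4 = -(1336 - 4·358) = 96
w_3 = -(358 - 4·96) = 26
w_2 = -(96 - 4·26) = 8

8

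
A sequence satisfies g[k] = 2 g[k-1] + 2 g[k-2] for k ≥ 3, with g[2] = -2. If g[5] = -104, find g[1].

-6

Let g[1] = z.
g[3] = -4 + 2z
g[4] = -12 + 4z
g[5] = -32 + 12z
So -32 + 12z = -104, giving z = -6.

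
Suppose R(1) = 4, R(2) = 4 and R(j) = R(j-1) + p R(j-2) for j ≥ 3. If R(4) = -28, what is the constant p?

-4

R(3) = 4 + 4p
R(4) = 4 + 8p
So 4 + 8p = -28, giving p = -4.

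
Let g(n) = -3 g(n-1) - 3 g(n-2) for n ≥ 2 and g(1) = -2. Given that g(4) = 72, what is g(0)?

Let g(0) = w.
g(2) = 6 - 3w
g(3) = -12 + 9w
g(4) = 18 - 18w
So 18 - 18w = 72, giving w = -3.

-3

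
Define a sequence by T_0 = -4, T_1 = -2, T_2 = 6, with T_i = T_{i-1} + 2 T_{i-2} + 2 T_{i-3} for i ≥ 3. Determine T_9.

-14

T_3 = 6 + 2*(-2) + 2*(-4) = -6
T_4 = (-6) + 2*6 + 2*(-2) = 2
T_5 = 2 + 2*(-6) + 2*6 = 2
T_6 = 2 + 2*2 + 2*(-6) = -6
T_7 = (-6) + 2*2 + 2*2 = 2
T_8 = 2 + 2*(-6) + 2*2 = -6
T_9 = (-6) + 2*2 + 2*(-6) = -14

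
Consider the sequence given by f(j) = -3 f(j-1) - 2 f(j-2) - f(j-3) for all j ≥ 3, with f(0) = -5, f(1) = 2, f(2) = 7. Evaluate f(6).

229

f(3) = -3*7 - 2*2 - (-5) = -20
f(4) = -3*(-20) - 2*7 - 2 = 44
f(5) = -3*44 - 2*(-20) - 7 = -99
f(6) = -3*(-99) - 2*44 - (-20) = 229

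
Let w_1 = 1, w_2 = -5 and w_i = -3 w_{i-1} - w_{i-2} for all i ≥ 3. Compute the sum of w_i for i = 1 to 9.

3298

w_3 = -3·(-5) - 1 = 14
w_4 = -3·14 - (-5) = -37
w_5 = -3·(-37) - 14 = 97
w_6 = -3·97 - (-37) = -254
w_7 = -3·(-254) - 97 = 665
w_8 = -3·665 - (-254) = -1741
w_9 = -3·(-1741) - 665 = 4558
Sum = 1 + (-5) + 14 + (-37) + 97 + (-254) + 665 + (-1741) + 4558 = 3298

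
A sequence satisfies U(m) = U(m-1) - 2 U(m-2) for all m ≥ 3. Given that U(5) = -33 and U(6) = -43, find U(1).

Rearranging, U(m-2) = (U(m) - U(m-1)) / -2.
U(4) = (-43 - (-33)) / -2 = -10/-2 = 5
U(3) = (-33 - 5) / -2 = -38/-2 = 19
U(2) = (5 - 19) / -2 = -14/-2 = 7
U(1) = (19 - 7) / -2 = 12/-2 = -6

-6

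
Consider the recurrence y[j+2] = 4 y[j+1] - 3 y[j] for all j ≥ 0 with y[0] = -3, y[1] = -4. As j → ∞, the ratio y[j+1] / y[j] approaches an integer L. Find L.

3

The characteristic equation is r^2 - 4r + 3 = 0, which factors as (r - 3)(r - 1) = 0.
So the roots are 3 and 1. Since |3| > |1| and the coefficient of 3^j is non-zero, the ratio tends to 3.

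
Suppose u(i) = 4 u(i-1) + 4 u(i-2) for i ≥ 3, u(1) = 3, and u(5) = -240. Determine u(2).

Let u(2) = y.
u(3) = 12 + 4y
u(4) = 48 + 20y
u(5) = 240 + 96y
So 240 + 96y = -240, giving y = -5.

-5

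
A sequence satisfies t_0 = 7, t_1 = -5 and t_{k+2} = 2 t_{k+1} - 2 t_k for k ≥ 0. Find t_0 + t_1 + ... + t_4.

t_2 = 2(-5) - 2(7) = -24
t_3 = 2(-24) - 2(-5) = -38
t_4 = 2(-38) - 2(-24) = -28
Sum = 7 + (-5) + (-24) + (-38) + (-28) = -88

-88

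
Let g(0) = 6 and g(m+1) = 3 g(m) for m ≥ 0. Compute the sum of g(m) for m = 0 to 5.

2184

g(1) = 3·6 = 18
g(2) = 3·18 = 54
g(3) = 3·54 = 162
g(4) = 3·162 = 486
g(5) = 3·486 = 1458
Sum = 6 + 18 + 54 + 162 + 486 + 1458 = 2184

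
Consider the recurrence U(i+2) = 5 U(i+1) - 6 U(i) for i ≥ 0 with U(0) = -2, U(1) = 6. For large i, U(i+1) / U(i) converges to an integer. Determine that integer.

3

The characteristic equation is r^2 - 5r + 6 = 0, which factors as (r - 3)(r - 2) = 0.
So the roots are 3 and 2. Since |3| > |2| and the coefficient of 3^i is non-zero, the ratio tends to 3.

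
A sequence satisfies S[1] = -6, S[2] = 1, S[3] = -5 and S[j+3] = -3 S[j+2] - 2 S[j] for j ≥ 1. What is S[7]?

S[4] = -3·(-5) - 2·(-6) = 27
S[5] = -3·27 - 2·1 = -83
S[6] = -3·(-83) - 2·(-5) = 259
S[7] = -3·259 - 2·27 = -831

-831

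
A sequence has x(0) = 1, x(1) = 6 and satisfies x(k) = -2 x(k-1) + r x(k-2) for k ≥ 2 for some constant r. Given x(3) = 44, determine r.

x(2) = -12 + r
x(3) = 24 + 4r
So 24 + 4r = 44, giving r = 5.

5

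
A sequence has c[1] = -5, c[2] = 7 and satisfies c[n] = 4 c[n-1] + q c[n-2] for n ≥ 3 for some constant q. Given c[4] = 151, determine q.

c[3] = 28 - 5q
c[4] = 112 - 13q
So 112 - 13q = 151, giving q = -3.

-3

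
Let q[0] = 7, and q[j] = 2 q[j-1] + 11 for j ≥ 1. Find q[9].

9205

q[1] = 2·7 + 11 = 25
q[2] = 2·25 + 11 = 61
q[3] = 2·61 + 11 = 133
q[4] = 2·133 + 11 = 277
q[5] = 2·277 + 11 = 565
q[6] = 2·565 + 11 = 1141
q[7] = 2·1141 + 11 = 2293
q[8] = 2·2293 + 11 = 4597
q[9] = 2·4597 + 11 = 9205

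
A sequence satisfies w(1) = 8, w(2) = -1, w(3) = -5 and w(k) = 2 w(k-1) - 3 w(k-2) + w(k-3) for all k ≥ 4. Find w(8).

w(4) = 2·(-5) - 3·(-1) + 8 = 1
w(5) = 2·1 - 3·(-5) + (-1) = 16
w(6) = 2·16 - 3·1 + (-5) = 24
w(7) = 2·24 - 3·16 + 1 = 1
w(8) = 2·1 - 3·24 + 16 = -54

-54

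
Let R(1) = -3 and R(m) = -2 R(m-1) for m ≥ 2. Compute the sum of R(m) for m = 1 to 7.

R(2) = -2(-3) = 6
R(3) = -2(6) = -12
R(4) = -2(-12) = 24
R(5) = -2(24) = -48
R(6) = -2(-48) = 96
R(7) = -2(96) = -192
Sum = (-3) + 6 + (-12) + 24 + (-48) + 96 + (-192) = -129

-129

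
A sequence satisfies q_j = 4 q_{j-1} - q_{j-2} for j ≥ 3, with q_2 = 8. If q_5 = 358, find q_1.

Let q_1 = y.
q_3 = 32 - y
q_4 = 120 - 4y
q_5 = 448 - 15y
So 448 - 15y = 358, giving y = 6.

6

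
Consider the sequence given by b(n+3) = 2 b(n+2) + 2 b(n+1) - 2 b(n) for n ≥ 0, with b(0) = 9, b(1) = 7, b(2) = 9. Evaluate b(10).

b(3) = 2·9 + 2·7 - 2·9 = 14
b(4) = 2·14 + 2·9 - 2·7 = 32
b(5) = 2·32 + 2·14 - 2·9 = 74
b(6) = 2·74 + 2·32 - 2·14 = 184
b(7) = 2·184 + 2·74 - 2·32 = 452
b(8) = 2·452 + 2·184 - 2·74 = 1124
b(9) = 2·1124 + 2·452 - 2·184 = 2784
b(10) = 2·2784 + 2·1124 - 2·452 = 6912

6912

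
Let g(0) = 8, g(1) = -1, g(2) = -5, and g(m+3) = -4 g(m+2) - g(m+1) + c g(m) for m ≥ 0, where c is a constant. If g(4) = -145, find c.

2

g(3) = 21 + 8c
g(4) = -79 - 33c
So -79 - 33c = -145, giving c = 2.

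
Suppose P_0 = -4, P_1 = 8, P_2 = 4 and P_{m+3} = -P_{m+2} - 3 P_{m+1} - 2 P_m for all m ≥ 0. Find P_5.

P_3 = -4 - 3·8 - 2·(-4) = -20
P_4 = -(-20) - 3·4 - 2·8 = -8
P_5 = -(-8) - 3·(-20) - 2·4 = 60

60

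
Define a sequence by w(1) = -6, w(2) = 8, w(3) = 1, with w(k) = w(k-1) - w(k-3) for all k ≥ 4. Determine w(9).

w(4) = 1 - (-6) = 7
w(5) = 7 - 8 = -1
w(6) = (-1) - 1 = -2
w(7) = (-2) - 7 = -9
w(8) = (-9) - (-1) = -8
w(9) = (-8) - (-2) = -6

-6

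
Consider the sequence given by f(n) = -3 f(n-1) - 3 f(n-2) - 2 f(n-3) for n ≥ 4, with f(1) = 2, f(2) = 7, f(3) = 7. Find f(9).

f(4) = -3*7 - 3*7 - 2*2 = -46
f(5) = -3*(-46) - 3*7 - 2*7 = 103
f(6) = -3*103 - 3*(-46) - 2*7 = -185
f(7) = -3*(-185) - 3*103 - 2*(-46) = 338
f(8) = -3*338 - 3*(-185) - 2*103 = -665
f(9) = -3*(-665) - 3*338 - 2*(-185) = 1351

1351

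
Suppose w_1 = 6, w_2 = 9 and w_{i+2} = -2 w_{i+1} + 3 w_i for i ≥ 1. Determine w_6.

w_3 = -2*9 + 3*6 = 0
w_4 = -2*0 + 3*9 = 27
w_5 = -2*27 + 3*0 = -54
w_6 = -2*(-54) + 3*27 = 189

189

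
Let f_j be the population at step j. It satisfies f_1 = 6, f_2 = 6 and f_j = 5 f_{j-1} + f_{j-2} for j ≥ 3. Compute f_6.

f_3 = 5·6 + 6 = 36
f_4 = 5·36 + 6 = 186
f_5 = 5·186 + 36 = 966
f_6 = 5·966 + 186 = 5016

5016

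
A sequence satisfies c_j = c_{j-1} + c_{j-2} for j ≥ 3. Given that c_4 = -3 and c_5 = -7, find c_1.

-5

Rearranging, c_{j-2} = c_j - c_{j-1}.
c_3 = -7 - (-3) = -4
c_2 = -3 - (-4) = 1
c_1 = -4 - 1 = -5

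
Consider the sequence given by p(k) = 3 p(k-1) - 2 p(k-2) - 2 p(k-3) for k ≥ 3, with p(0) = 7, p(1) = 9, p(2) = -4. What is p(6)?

-618

p(3) = 3*(-4) - 2*9 - 2*7 = -44
p(4) = 3*(-44) - 2*(-4) - 2*9 = -142
p(5) = 3*(-142) - 2*(-44) - 2*(-4) = -330
p(6) = 3*(-330) - 2*(-142) - 2*(-44) = -618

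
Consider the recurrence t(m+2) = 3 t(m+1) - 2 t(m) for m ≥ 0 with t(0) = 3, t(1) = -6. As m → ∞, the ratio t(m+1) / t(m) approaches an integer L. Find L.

2

The characteristic equation is r^2 - 3r + 2 = 0, which factors as (r - 2)(r - 1) = 0.
So the roots are 2 and 1. Since |2| > |1| and the coefficient of 2^m is non-zero, the ratio tends to 2.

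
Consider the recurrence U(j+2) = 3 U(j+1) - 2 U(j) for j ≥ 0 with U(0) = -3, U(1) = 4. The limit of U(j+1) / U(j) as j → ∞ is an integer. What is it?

2

The characteristic equation is r^2 - 3r + 2 = 0, which factors as (r - 2)(r - 1) = 0.
So the roots are 2 and 1. Since |2| > |1| and the coefficient of 2^j is non-zero, the ratio tends to 2.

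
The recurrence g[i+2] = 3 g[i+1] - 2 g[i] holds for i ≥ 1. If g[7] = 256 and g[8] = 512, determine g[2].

8

Rearranging, g[i-2] = (g[i] - 3 g[i-1]) / -2.
g[6] = (512 - 3(256)) / -2 = -256/-2 = 128
g[5] = (256 - 3(128)) / -2 = -128/-2 = 64
g[4] = (128 - 3(64)) / -2 = -64/-2 = 32
g[3] = (64 - 3(32)) / -2 = -32/-2 = 16
g[2] = (32 - 3(16)) / -2 = -16/-2 = 8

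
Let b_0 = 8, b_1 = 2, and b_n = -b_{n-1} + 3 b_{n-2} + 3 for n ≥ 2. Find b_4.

b_2 = -2 + 3·8 + 3 = 25
b_3 = -25 + 3·2 + 3 = -16
b_4 = -(-16) + 3·25 + 3 = 94

94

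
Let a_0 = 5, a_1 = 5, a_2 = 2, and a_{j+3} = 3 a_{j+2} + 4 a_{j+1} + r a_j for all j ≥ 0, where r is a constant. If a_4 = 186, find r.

a_3 = 26 + 5r
a_4 = 86 + 20r
So 86 + 20r = 186, giving r = 5.

5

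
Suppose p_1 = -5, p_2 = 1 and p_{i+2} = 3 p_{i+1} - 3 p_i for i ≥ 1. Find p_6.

p_3 = 3(1) - 3(-5) = 18
p_4 = 3(18) - 3(1) = 51
p_5 = 3(51) - 3(18) = 99
p_6 = 3(99) - 3(51) = 144

144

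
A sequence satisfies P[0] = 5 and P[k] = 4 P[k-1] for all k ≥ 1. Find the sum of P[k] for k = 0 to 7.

109225

P[1] = 4·5 = 20
P[2] = 4·20 = 80
P[3] = 4·80 = 320
P[4] = 4·320 = 1280
P[5] = 4·1280 = 5120
P[6] = 4·5120 = 20480
P[7] = 4·20480 = 81920
Sum = 5 + 20 + 80 + 320 + 1280 + 5120 + 20480 + 81920 = 109225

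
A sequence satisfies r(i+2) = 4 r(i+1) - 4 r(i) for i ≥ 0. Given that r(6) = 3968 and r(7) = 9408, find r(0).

Rearranging, r(i-2) = (r(i) - 4 r(i-1)) / -4.
r(5) = (9408 - 4*3968) / -4 = -6464/-4 = 1616
r(4) = (3968 - 4*1616) / -4 = -2496/-4 = 624
r(3) = (1616 - 4*624) / -4 = -880/-4 = 220
r(2) = (624 - 4*220) / -4 = -256/-4 = 64
r(1) = (220 - 4*64) / -4 = -36/-4 = 9
r(0) = (64 - 4*9) / -4 = 28/-4 = -7

-7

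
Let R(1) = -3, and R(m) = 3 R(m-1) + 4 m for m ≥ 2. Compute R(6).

R(2) = 3·(-3) + 8 = -1
R(3) = 3·(-1) + 12 = 9
R(4) = 3·9 + 16 = 43
R(5) = 3·43 + 20 = 149
R(6) = 3·149 + 24 = 471

471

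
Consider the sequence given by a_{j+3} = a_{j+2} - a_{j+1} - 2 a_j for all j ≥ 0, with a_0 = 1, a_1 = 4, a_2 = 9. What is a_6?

-27

a_3 = 9 - 4 - 2·1 = 3
a_4 = 3 - 9 - 2·4 = -14
a_5 = (-14) - 3 - 2·9 = -35
a_6 = (-35) - (-14) - 2·3 = -27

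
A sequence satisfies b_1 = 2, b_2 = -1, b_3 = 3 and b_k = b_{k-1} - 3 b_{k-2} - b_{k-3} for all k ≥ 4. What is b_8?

b_4 = 3 - 3*(-1) - 2 = 4
b_5 = 4 - 3*3 - (-1) = -4
b_6 = (-4) - 3*4 - 3 = -19
b_7 = (-19) - 3*(-4) - 4 = -11
b_8 = (-11) - 3*(-19) - (-4) = 50

50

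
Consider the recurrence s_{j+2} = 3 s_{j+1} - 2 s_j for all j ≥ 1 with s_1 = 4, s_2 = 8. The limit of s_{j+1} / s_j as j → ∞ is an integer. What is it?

2

The characteristic equation is r^2 - 3r + 2 = 0, which factors as (r - 2)(r - 1) = 0.
So the roots are 2 and 1. Since |2| > |1| and the coefficient of 2^j is non-zero, the ratio tends to 2.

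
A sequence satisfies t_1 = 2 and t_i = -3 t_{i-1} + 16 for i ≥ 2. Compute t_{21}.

The fixed point is 16/(1 + 3) = 4, so t_i - 4 = -3(t_{i-1} - 4).
Hence t_i = -2·(-3)^{i-1} + 4.
t_{21} = -2·(-3)^{20} + 4 = -2·3486784401 + 4 = -6973568798.

-6973568798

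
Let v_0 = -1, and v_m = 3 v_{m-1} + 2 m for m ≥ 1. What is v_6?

v_1 = 3(-1) + 2 = -1
v_2 = 3(-1) + 4 = 1
v_3 = 3(1) + 6 = 9
v_4 = 3(9) + 8 = 35
v_5 = 3(35) + 10 = 115
v_6 = 3(115) + 12 = 357

357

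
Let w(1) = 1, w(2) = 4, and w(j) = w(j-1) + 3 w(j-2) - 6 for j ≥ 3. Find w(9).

w(3) = 4 + 3*1 - 6 = 1
w(4) = 1 + 3*4 - 6 = 7
w(5) = 7 + 3*1 - 6 = 4
w(6) = 4 + 3*7 - 6 = 19
w(7) = 19 + 3*4 - 6 = 25
w(8) = 25 + 3*19 - 6 = 76
w(9) = 76 + 3*25 - 6 = 145

145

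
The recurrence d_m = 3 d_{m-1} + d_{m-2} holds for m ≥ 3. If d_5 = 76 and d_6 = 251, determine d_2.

2

Rearranging, d_{m-2} = d_m - 3 d_{m-1}.
d_4 = 251 - 3*76 = 23
d_3 = 76 - 3*23 = 7
d_2 = 23 - 3*7 = 2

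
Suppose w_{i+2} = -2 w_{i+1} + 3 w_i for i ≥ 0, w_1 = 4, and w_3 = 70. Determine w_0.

-7

Let w_0 = v.
w_2 = -8 + 3v
w_3 = 28 - 6v
So 28 - 6v = 70, giving v = -7.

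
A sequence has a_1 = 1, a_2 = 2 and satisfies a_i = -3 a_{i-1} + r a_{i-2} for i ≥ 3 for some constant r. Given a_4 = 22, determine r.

a_3 = -6 + r
a_4 = 18 - r
So 18 - r = 22, giving r = -4.

-4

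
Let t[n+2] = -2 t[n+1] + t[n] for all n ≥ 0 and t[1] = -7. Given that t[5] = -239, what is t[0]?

3

Let t[0] = z.
t[2] = 14 + z
t[3] = -35 - 2z
t[4] = 84 + 5z
t[5] = -203 - 12z
So -203 - 12z = -239, giving z = 3.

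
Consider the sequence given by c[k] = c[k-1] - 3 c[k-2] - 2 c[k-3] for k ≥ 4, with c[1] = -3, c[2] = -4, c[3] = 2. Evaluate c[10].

956

c[4] = 2 - 3(-4) - 2(-3) = 20
c[5] = 20 - 3(2) - 2(-4) = 22
c[6] = 22 - 3(20) - 2(2) = -42
c[7] = (-42) - 3(22) - 2(20) = -148
c[8] = (-148) - 3(-42) - 2(22) = -66
c[9] = (-66) - 3(-148) - 2(-42) = 462
c[10] = 462 - 3(-66) - 2(-148) = 956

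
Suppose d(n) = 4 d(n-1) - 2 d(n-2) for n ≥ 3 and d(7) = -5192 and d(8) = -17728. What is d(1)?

Rearranging, d(n-2) = (d(n) - 4 d(n-1)) / -2.
d(6) = (-17728 - 4·(-5192)) / -2 = 3040/-2 = -1520
d(5) = (-5192 - 4·(-1520)) / -2 = 888/-2 = -444
d(4) = (-1520 - 4·(-444)) / -2 = 256/-2 = -128
d(3) = (-444 - 4·(-128)) / -2 = 68/-2 = -34
d(2) = (-128 - 4·(-34)) / -2 = 8/-2 = -4
d(1) = (-34 - 4·(-4)) / -2 = -18/-2 = 9

9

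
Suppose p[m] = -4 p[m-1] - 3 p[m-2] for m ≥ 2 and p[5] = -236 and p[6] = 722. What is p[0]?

Rearranging, p[m-2] = (p[m] + 4 p[m-1]) / -3.
p[4] = (722 + 4*(-236)) / -3 = -222/-3 = 74
p[3] = (-236 + 4*74) / -3 = 60/-3 = -20
p[2] = (74 + 4*(-20)) / -3 = -6/-3 = 2
p[1] = (-20 + 4*2) / -3 = -12/-3 = 4
p[0] = (2 + 4*4) / -3 = 18/-3 = -6

-6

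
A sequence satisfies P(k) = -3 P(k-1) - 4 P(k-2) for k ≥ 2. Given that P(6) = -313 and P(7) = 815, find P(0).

Rearranging, P(k-2) = (P(k) + 3 P(k-1)) / -4.
P(5) = (815 + 3*(-313)) / -4 = -124/-4 = 31
P(4) = (-313 + 3*31) / -4 = -220/-4 = 55
P(3) = (31 + 3*55) / -4 = 196/-4 = -49
P(2) = (55 + 3*(-49)) / -4 = -92/-4 = 23
P(1) = (-49 + 3*23) / -4 = 20/-4 = -5
P(0) = (23 + 3*(-5)) / -4 = 8/-4 = -2

-2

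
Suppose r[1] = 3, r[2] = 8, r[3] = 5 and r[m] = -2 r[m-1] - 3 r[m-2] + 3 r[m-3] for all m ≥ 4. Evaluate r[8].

r[4] = -2·5 - 3·8 + 3·3 = -25
r[5] = -2·(-25) - 3·5 + 3·8 = 59
r[6] = -2·59 - 3·(-25) + 3·5 = -28
r[7] = -2·(-28) - 3·59 + 3·(-25) = -196
r[8] = -2·(-196) - 3·(-28) + 3·59 = 653

653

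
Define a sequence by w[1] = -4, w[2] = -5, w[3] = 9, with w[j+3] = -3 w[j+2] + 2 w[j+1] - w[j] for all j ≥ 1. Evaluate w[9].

w[4] = -3*9 + 2*(-5) - (-4) = -33
w[5] = -3*(-33) + 2*9 - (-5) = 122
w[6] = -3*122 + 2*(-33) - 9 = -441
w[7] = -3*(-441) + 2*122 - (-33) = 1600
w[8] = -3*1600 + 2*(-441) - 122 = -5804
w[9] = -3*(-5804) + 2*1600 - (-441) = 21053

21053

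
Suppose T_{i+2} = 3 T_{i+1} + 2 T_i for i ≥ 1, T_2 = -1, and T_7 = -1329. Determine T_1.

Let T_1 = y.
T_3 = -3 + 2y
T_4 = -11 + 6y
T_5 = -39 + 22y
T_6 = -139 + 78y
T_7 = -495 + 278y
So -495 + 278y = -1329, giving y = -3.

-3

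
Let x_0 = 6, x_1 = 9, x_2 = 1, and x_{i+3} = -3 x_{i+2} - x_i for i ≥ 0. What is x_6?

x_3 = -3*1 - 6 = -9
x_4 = -3*(-9) - 9 = 18
x_5 = -3*18 - 1 = -55
x_6 = -3*(-55) - (-9) = 174

174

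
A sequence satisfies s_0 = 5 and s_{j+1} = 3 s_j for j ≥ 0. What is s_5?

s_1 = 3(5) = 15
s_2 = 3(15) = 45
s_3 = 3(45) = 135
s_4 = 3(135) = 405
s_5 = 3(405) = 1215

1215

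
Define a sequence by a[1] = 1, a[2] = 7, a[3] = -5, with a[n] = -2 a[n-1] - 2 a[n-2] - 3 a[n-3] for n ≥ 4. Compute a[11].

a[4] = -2*(-5) - 2*7 - 3*1 = -7
a[5] = -2*(-7) - 2*(-5) - 3*7 = 3
a[6] = -2*3 - 2*(-7) - 3*(-5) = 23
a[7] = -2*23 - 2*3 - 3*(-7) = -31
a[8] = -2*(-31) - 2*23 - 3*3 = 7
a[9] = -2*7 - 2*(-31) - 3*23 = -21
a[10] = -2*(-21) - 2*7 - 3*(-31) = 121
a[11] = -2*121 - 2*(-21) - 3*7 = -221

-221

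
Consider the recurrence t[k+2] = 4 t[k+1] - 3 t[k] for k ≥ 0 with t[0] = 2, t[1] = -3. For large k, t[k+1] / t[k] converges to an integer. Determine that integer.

3

The characteristic equation is r^2 - 4r + 3 = 0, which factors as (r - 3)(r - 1) = 0.
So the roots are 3 and 1. Since |3| > |1| and the coefficient of 3^k is non-zero, the ratio tends to 3.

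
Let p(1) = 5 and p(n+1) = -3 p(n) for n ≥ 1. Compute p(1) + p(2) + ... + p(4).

p(2) = -3·5 = -15
p(3) = -3·(-15) = 45
p(4) = -3·45 = -135
Sum = 5 + (-15) + 45 + (-135) = -100

-100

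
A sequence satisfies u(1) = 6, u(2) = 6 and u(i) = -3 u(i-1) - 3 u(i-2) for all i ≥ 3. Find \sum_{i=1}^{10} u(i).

-1662

u(3) = -3·6 - 3·6 = -36
u(4) = -3·(-36) - 3·6 = 90
u(5) = -3·90 - 3·(-36) = -162
u(6) = -3·(-162) - 3·90 = 216
u(7) = -3·216 - 3·(-162) = -162
u(8) = -3·(-162) - 3·216 = -162
u(9) = -3·(-162) - 3·(-162) = 972
u(10) = -3·972 - 3·(-162) = -2430
Sum = 6 + 6 + (-36) + 90 + (-162) + 216 + (-162) + (-162) + 972 + (-2430) = -1662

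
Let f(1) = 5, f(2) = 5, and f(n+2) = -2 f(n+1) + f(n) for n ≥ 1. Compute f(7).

-205

f(3) = -2*5 + 5 = -5
f(4) = -2*(-5) + 5 = 15
f(5) = -2*15 + (-5) = -35
f(6) = -2*(-35) + 15 = 85
f(7) = -2*85 + (-35) = -205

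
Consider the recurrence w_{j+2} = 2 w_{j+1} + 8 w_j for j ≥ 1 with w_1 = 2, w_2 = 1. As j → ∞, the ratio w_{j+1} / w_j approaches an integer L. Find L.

4

The characteristic equation is r^2 - 2r - 8 = 0, which factors as (r - 4)(r + 2) = 0.
So the roots are 4 and -2. Since |4| > |-2| and the coefficient of 4^j is non-zero, the ratio tends to 4.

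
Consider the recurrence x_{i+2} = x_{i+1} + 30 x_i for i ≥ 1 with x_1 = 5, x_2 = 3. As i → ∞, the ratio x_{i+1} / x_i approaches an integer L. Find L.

6

The characteristic equation is r^2 - r - 30 = 0, which factors as (r - 6)(r + 5) = 0.
So the roots are 6 and -5. Since |6| > |-5| and the coefficient of 6^i is non-zero, the ratio tends to 6.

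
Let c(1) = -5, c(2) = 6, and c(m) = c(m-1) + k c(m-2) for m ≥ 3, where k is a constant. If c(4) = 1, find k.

c(3) = 6 - 5k
c(4) = 6 + k
So 6 + k = 1, giving k = -5.

-5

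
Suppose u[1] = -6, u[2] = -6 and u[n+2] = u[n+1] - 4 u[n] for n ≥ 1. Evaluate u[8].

714

u[3] = (-6) - 4*(-6) = 18
u[4] = 18 - 4*(-6) = 42
u[5] = 42 - 4*18 = -30
u[6] = (-30) - 4*42 = -198
u[7] = (-198) - 4*(-30) = -78
u[8] = (-78) - 4*(-198) = 714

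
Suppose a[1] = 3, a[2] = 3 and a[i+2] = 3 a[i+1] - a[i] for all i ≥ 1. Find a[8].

699

a[3] = 3*3 - 3 = 6
a[4] = 3*6 - 3 = 15
a[5] = 3*15 - 6 = 39
a[6] = 3*39 - 15 = 102
a[7] = 3*102 - 39 = 267
a[8] = 3*267 - 102 = 699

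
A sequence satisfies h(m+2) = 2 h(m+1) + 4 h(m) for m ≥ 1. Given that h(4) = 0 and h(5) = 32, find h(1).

Rearranging, h(m-2) = (h(m) - 2 h(m-1)) / 4.
h(3) = (32 - 2·0) / 4 = 32/4 = 8
h(2) = (0 - 2·8) / 4 = -16/4 = -4
h(1) = (8 - 2·(-4)) / 4 = 16/4 = 4

4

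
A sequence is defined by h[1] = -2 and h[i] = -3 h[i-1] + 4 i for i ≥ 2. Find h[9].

-24594

h[2] = -3*(-2) + 8 = 14
h[3] = -3*14 + 12 = -30
h[4] = -3*(-30) + 16 = 106
h[5] = -3*106 + 20 = -298
h[6] = -3*(-298) + 24 = 918
h[7] = -3*918 + 28 = -2726
h[8] = -3*(-2726) + 32 = 8210
h[9] = -3*8210 + 36 = -24594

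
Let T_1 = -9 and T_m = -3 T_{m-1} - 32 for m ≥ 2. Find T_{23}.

-31381059617

The fixed point is -32/(1 + 3) = -8, so T_m + 8 = -3(T_{m-1} + 8).
Hence T_m = -1·(-3)^{m-1} - 8.
T_{23} = -1·(-3)^{22} - 8 = -1·31381059609 - 8 = -31381059617.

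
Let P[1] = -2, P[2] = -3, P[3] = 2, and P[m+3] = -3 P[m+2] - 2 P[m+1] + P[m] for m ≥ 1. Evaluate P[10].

218

P[4] = -3(2) - 2(-3) + (-2) = -2
P[5] = -3(-2) - 2(2) + (-3) = -1
P[6] = -3(-1) - 2(-2) + 2 = 9
P[7] = -3(9) - 2(-1) + (-2) = -27
P[8] = -3(-27) - 2(9) + (-1) = 62
P[9] = -3(62) - 2(-27) + 9 = -123
P[10] = -3(-123) - 2(62) + (-27) = 218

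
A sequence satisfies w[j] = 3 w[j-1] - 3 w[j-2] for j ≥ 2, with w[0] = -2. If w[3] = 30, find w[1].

Let w[1] = x.
w[2] = 6 + 3x
w[3] = 18 + 6x
So 18 + 6x = 30, giving x = 2.

2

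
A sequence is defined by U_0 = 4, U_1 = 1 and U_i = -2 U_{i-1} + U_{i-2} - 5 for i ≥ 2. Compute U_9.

U_2 = -2·1 + 4 - 5 = -3
U_3 = -2·(-3) + 1 - 5 = 2
U_4 = -2·2 + (-3) - 5 = -12
U_5 = -2·(-12) + 2 - 5 = 21
U_6 = -2·21 + (-12) - 5 = -59
U_7 = -2·(-59) + 21 - 5 = 134
U_8 = -2·134 + (-59) - 5 = -332
U_9 = -2·(-332) + 134 - 5 = 793

793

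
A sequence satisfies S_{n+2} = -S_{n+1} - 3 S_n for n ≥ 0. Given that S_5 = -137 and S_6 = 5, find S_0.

9

Rearranging, S_{n-2} = (S_n + S_{n-1}) / -3.
S_4 = (5 + (-137)) / -3 = -132/-3 = 44
S_3 = (-137 + 44) / -3 = -93/-3 = 31
S_2 = (44 + 31) / -3 = 75/-3 = -25
S_1 = (31 + (-25)) / -3 = 6/-3 = -2
S_0 = (-25 + (-2)) / -3 = -27/-3 = 9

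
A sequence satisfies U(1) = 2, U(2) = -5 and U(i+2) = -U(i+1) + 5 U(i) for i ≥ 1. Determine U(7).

890

U(3) = -(-5) + 5*2 = 15
U(4) = -15 + 5*(-5) = -40
U(5) = -(-40) + 5*15 = 115
U(6) = -115 + 5*(-40) = -315
U(7) = -(-315) + 5*115 = 890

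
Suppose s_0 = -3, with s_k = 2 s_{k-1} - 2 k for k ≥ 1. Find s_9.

-3562

s_1 = 2(-3) - 2 = -8
s_2 = 2(-8) - 4 = -20
s_3 = 2(-20) - 6 = -46
s_4 = 2(-46) - 8 = -100
s_5 = 2(-100) - 10 = -210
s_6 = 2(-210) - 12 = -432
s_7 = 2(-432) - 14 = -878
s_8 = 2(-878) - 16 = -1772
s_9 = 2(-1772) - 18 = -3562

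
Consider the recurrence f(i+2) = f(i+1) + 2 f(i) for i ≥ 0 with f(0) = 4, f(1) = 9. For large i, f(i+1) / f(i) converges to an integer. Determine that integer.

2

The characteristic equation is r^2 - r - 2 = 0, which factors as (r - 2)(r + 1) = 0.
So the roots are 2 and -1. Since |2| > |-1| and the coefficient of 2^i is non-zero, the ratio tends to 2.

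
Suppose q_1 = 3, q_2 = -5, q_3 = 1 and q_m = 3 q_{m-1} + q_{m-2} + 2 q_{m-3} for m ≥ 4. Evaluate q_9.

q_4 = 3·1 + (-5) + 2·3 = 4
q_5 = 3·4 + 1 + 2·(-5) = 3
q_6 = 3·3 + 4 + 2·1 = 15
q_7 = 3·15 + 3 + 2·4 = 56
q_8 = 3·56 + 15 + 2·3 = 189
q_9 = 3·189 + 56 + 2·15 = 653

653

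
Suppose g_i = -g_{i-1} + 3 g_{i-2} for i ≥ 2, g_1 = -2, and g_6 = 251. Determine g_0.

Let g_0 = y.
g_2 = 2 + 3y
g_3 = -8 - 3y
g_4 = 14 + 12y
g_5 = -38 - 21y
g_6 = 80 + 57y
So 80 + 57y = 251, giving y = 3.

3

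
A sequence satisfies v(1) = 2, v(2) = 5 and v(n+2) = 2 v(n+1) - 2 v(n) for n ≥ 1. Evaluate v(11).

v(3) = 2(5) - 2(2) = 6
v(4) = 2(6) - 2(5) = 2
v(5) = 2(2) - 2(6) = -8
v(6) = 2(-8) - 2(2) = -20
v(7) = 2(-20) - 2(-8) = -24
v(8) = 2(-24) - 2(-20) = -8
v(9) = 2(-8) - 2(-24) = 32
v(10) = 2(32) - 2(-8) = 80
v(11) = 2(80) - 2(32) = 96

96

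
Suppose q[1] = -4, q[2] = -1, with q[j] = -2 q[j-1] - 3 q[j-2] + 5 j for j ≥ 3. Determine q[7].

-227

q[3] = -2*(-1) - 3*(-4) + 15 = 29
q[4] = -2*29 - 3*(-1) + 20 = -35
q[5] = -2*(-35) - 3*29 + 25 = 8
q[6] = -2*8 - 3*(-35) + 30 = 119
q[7] = -2*119 - 3*8 + 35 = -227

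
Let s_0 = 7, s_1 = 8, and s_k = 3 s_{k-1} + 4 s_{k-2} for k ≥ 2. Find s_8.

196612

s_2 = 3·8 + 4·7 = 52
s_3 = 3·52 + 4·8 = 188
s_4 = 3·188 + 4·52 = 772
s_5 = 3·772 + 4·188 = 3068
s_6 = 3·3068 + 4·772 = 12292
s_7 = 3·12292 + 4·3068 = 49148
s_8 = 3·49148 + 4·12292 = 196612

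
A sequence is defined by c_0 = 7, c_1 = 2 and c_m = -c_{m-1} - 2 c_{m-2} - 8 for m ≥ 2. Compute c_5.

-60

c_2 = -2 - 2(7) - 8 = -24
c_3 = -(-24) - 2(2) - 8 = 12
c_4 = -12 - 2(-24) - 8 = 28
c_5 = -28 - 2(12) - 8 = -60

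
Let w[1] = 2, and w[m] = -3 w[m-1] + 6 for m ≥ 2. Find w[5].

42

w[2] = -3·2 + 6 = 0
w[3] = -3·0 + 6 = 6
w[4] = -3·6 + 6 = -12
w[5] = -3·(-12) + 6 = 42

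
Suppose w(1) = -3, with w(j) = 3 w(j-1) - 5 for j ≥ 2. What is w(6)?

-1334

w(2) = 3*(-3) - 5 = -14
w(3) = 3*(-14) - 5 = -47
w(4) = 3*(-47) - 5 = -146
w(5) = 3*(-146) - 5 = -443
w(6) = 3*(-443) - 5 = -1334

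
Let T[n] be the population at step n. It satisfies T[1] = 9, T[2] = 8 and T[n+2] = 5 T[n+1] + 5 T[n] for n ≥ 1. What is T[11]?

110543750

T[3] = 5·8 + 5·9 = 85
T[4] = 5·85 + 5·8 = 465
T[5] = 5·465 + 5·85 = 2750
T[6] = 5·2750 + 5·465 = 16075
T[7] = 5·16075 + 5·2750 = 94125
T[8] = 5·94125 + 5·16075 = 551000
T[9] = 5·551000 + 5·94125 = 3225625
T[10] = 5·3225625 + 5·551000 = 18883125
T[11] = 5·18883125 + 5·3225625 = 110543750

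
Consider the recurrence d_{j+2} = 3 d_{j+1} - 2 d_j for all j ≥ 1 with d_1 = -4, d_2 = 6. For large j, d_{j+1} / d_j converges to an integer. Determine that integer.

2

The characteristic equation is r^2 - 3r + 2 = 0, which factors as (r - 2)(r - 1) = 0.
So the roots are 2 and 1. Since |2| > |1| and the coefficient of 2^j is non-zero, the ratio tends to 2.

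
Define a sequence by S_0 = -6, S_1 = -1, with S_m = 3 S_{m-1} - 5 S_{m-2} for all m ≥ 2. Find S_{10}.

22227

S_2 = 3*(-1) - 5*(-6) = 27
S_3 = 3*27 - 5*(-1) = 86
S_4 = 3*86 - 5*27 = 123
S_5 = 3*123 - 5*86 = -61
S_6 = 3*(-61) - 5*123 = -798
S_7 = 3*(-798) - 5*(-61) = -2089
S_8 = 3*(-2089) - 5*(-798) = -2277
S_9 = 3*(-2277) - 5*(-2089) = 3614
S_{10} = 3*3614 - 5*(-2277) = 22227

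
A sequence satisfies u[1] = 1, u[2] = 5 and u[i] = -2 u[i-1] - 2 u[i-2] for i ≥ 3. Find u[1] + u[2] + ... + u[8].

u[3] = -2(5) - 2(1) = -12
u[4] = -2(-12) - 2(5) = 14
u[5] = -2(14) - 2(-12) = -4
u[6] = -2(-4) - 2(14) = -20
u[7] = -2(-20) - 2(-4) = 48
u[8] = -2(48) - 2(-20) = -56
Sum = 1 + 5 + (-12) + 14 + (-4) + (-20) + 48 + (-56) = -24

-24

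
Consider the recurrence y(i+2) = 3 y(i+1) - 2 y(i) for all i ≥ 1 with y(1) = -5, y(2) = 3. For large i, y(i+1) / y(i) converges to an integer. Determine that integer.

2

The characteristic equation is r^2 - 3r + 2 = 0, which factors as (r - 2)(r - 1) = 0.
So the roots are 2 and 1. Since |2| > |1| and the coefficient of 2^i is non-zero, the ratio tends to 2.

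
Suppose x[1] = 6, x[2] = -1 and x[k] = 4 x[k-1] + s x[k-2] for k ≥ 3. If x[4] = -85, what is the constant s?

x[3] = -4 + 6s
x[4] = -16 + 23s
So -16 + 23s = -85, giving s = -3.

-3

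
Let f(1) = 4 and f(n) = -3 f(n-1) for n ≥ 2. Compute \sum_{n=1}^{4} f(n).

-80

f(2) = -3(4) = -12
f(3) = -3(-12) = 36
f(4) = -3(36) = -108
Sum = 4 + (-12) + 36 + (-108) = -80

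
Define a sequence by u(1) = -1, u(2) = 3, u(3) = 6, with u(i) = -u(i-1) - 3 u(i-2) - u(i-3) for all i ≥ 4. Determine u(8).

u(4) = -6 - 3·3 - (-1) = -14
u(5) = -(-14) - 3·6 - 3 = -7
u(6) = -(-7) - 3·(-14) - 6 = 43
u(7) = -43 - 3·(-7) - (-14) = -8
u(8) = -(-8) - 3·43 - (-7) = -114

-114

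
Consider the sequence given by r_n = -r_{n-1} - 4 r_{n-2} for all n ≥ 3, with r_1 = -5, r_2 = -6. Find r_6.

r_3 = -(-6) - 4(-5) = 26
r_4 = -26 - 4(-6) = -2
r_5 = -(-2) - 4(26) = -102
r_6 = -(-102) - 4(-2) = 110

110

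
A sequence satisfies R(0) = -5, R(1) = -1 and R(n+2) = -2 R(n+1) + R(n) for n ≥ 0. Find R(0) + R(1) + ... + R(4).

-17

R(2) = -2·(-1) + (-5) = -3
R(3) = -2·(-3) + (-1) = 5
R(4) = -2·5 + (-3) = -13
Sum = (-5) + (-1) + (-3) + 5 + (-13) = -17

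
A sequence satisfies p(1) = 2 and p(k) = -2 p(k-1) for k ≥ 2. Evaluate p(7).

128

p(2) = -2(2) = -4
p(3) = -2(-4) = 8
p(4) = -2(8) = -16
p(5) = -2(-16) = 32
p(6) = -2(32) = -64
p(7) = -2(-64) = 128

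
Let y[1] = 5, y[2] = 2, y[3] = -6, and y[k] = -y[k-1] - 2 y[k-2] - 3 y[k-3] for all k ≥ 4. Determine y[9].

56

y[4] = -(-6) - 2(2) - 3(5) = -13
y[5] = -(-13) - 2(-6) - 3(2) = 19
y[6] = -19 - 2(-13) - 3(-6) = 25
y[7] = -25 - 2(19) - 3(-13) = -24
y[8] = -(-24) - 2(25) - 3(19) = -83
y[9] = -(-83) - 2(-24) - 3(25) = 56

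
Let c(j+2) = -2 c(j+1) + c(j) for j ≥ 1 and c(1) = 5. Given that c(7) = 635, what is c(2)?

-7

Let c(2) = z.
c(3) = 5 - 2z
c(4) = -10 + 5z
c(5) = 25 - 12z
c(6) = -60 + 29z
c(7) = 145 - 70z
So 145 - 70z = 635, giving z = -7.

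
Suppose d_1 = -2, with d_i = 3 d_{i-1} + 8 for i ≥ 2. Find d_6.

d_2 = 3*(-2) + 8 = 2
d_3 = 3*2 + 8 = 14
d_4 = 3*14 + 8 = 50
d_5 = 3*50 + 8 = 158
d_6 = 3*158 + 8 = 482

482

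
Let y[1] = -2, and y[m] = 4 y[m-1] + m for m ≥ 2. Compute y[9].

-80103

y[2] = 4(-2) + 2 = -6
y[3] = 4(-6) + 3 = -21
y[4] = 4(-21) + 4 = -80
y[5] = 4(-80) + 5 = -315
y[6] = 4(-315) + 6 = -1254
y[7] = 4(-1254) + 7 = -5009
y[8] = 4(-5009) + 8 = -20028
y[9] = 4(-20028) + 9 = -80103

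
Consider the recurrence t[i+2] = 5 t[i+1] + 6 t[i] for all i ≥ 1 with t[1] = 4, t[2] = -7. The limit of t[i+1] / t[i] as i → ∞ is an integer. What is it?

The characteristic equation is r^2 - 5r - 6 = 0, which factors as (r - 6)(r + 1) = 0.
So the roots are 6 and -1. Since |6| > |-1| and the coefficient of 6^i is non-zero, the ratio tends to 6.

6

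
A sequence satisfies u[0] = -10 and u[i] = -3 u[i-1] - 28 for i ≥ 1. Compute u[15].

43046714

The fixed point is -28/(1 + 3) = -7, so u[i] + 7 = -3(u[i-1] + 7).
Hence u[i] = -3·(-3)^i - 7.
u[15] = -3·(-3)^{15} - 7 = -3·-14348907 - 7 = 43046714.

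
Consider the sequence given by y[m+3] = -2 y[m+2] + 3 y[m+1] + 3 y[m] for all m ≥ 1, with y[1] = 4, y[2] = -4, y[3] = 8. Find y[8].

y[4] = -2·8 + 3·(-4) + 3·4 = -16
y[5] = -2·(-16) + 3·8 + 3·(-4) = 44
y[6] = -2·44 + 3·(-16) + 3·8 = -112
y[7] = -2·(-112) + 3·44 + 3·(-16) = 308
y[8] = -2·308 + 3·(-112) + 3·44 = -820

-820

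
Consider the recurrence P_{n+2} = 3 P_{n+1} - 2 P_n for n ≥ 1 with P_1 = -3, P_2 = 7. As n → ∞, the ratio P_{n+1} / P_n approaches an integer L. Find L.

The characteristic equation is r^2 - 3r + 2 = 0, which factors as (r - 2)(r - 1) = 0.
So the roots are 2 and 1. Since |2| > |1| and the coefficient of 2^n is non-zero, the ratio tends to 2.

2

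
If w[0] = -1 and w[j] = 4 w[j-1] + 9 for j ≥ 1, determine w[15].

The fixed point is 9/(1 - 4) = -3, so w[j] + 3 = 4(w[j-1] + 3).
Hence w[j] = 2·4^j - 3.
w[15] = 2·4^{15} - 3 = 2·1073741824 - 3 = 2147483645.

2147483645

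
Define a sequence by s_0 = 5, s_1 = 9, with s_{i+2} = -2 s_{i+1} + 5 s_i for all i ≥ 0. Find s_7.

2151

s_2 = -2(9) + 5(5) = 7
s_3 = -2(7) + 5(9) = 31
s_4 = -2(31) + 5(7) = -27
s_5 = -2(-27) + 5(31) = 209
s_6 = -2(209) + 5(-27) = -553
s_7 = -2(-553) + 5(209) = 2151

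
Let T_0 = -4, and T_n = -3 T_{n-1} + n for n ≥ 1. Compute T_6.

T_1 = -3*(-4) + 1 = 13
T_2 = -3*13 + 2 = -37
T_3 = -3*(-37) + 3 = 114
T_4 = -3*114 + 4 = -338
T_5 = -3*(-338) + 5 = 1019
T_6 = -3*1019 + 6 = -3051

-3051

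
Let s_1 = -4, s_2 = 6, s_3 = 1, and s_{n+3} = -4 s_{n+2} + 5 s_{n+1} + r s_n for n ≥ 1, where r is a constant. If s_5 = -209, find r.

-5

s_4 = 26 - 4r
s_5 = -99 + 22r
So -99 + 22r = -209, giving r = -5.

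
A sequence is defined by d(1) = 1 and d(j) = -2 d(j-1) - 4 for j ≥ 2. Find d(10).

-1196

d(2) = -2(1) - 4 = -6
d(3) = -2(-6) - 4 = 8
d(4) = -2(8) - 4 = -20
d(5) = -2(-20) - 4 = 36
d(6) = -2(36) - 4 = -76
d(7) = -2(-76) - 4 = 148
d(8) = -2(148) - 4 = -300
d(9) = -2(-300) - 4 = 596
d(10) = -2(596) - 4 = -1196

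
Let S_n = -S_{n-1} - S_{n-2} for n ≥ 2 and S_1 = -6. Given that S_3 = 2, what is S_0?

Let S_0 = y.
S_2 = 6 - y
S_3 = y
So y = 2, giving y = 2.

2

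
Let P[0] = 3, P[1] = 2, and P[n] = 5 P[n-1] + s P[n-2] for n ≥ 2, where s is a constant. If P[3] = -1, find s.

-3

P[2] = 10 + 3s
P[3] = 50 + 17s
So 50 + 17s = -1, giving s = -3.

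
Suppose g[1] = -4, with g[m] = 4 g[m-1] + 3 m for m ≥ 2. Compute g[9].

-109237

g[2] = 4(-4) + 6 = -10
g[3] = 4(-10) + 9 = -31
g[4] = 4(-31) + 12 = -112
g[5] = 4(-112) + 15 = -433
g[6] = 4(-433) + 18 = -1714
g[7] = 4(-1714) + 21 = -6835
g[8] = 4(-6835) + 24 = -27316
g[9] = 4(-27316) + 27 = -109237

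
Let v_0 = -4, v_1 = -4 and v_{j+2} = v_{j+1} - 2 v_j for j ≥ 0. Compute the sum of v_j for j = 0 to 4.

12

v_2 = (-4) - 2*(-4) = 4
v_3 = 4 - 2*(-4) = 12
v_4 = 12 - 2*4 = 4
Sum = (-4) + (-4) + 4 + 12 + 4 = 12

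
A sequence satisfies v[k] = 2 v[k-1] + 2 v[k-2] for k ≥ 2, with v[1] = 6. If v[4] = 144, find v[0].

4

Let v[0] = y.
v[2] = 12 + 2y
v[3] = 36 + 4y
v[4] = 96 + 12y
So 96 + 12y = 144, giving y = 4.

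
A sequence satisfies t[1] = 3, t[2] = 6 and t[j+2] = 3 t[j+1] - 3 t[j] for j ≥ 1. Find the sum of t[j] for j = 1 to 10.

t[3] = 3·6 - 3·3 = 9
t[4] = 3·9 - 3·6 = 9
t[5] = 3·9 - 3·9 = 0
t[6] = 3·0 - 3·9 = -27
t[7] = 3·(-27) - 3·0 = -81
t[8] = 3·(-81) - 3·(-27) = -162
t[9] = 3·(-162) - 3·(-81) = -243
t[10] = 3·(-243) - 3·(-162) = -243
Sum = 3 + 6 + 9 + 9 + 0 + (-27) + (-81) + (-162) + (-243) + (-243) = -729

-729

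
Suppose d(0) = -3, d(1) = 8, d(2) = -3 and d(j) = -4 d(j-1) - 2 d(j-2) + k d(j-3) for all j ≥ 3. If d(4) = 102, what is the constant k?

d(3) = -4 - 3k
d(4) = 22 + 20k
So 22 + 20k = 102, giving k = 4.

4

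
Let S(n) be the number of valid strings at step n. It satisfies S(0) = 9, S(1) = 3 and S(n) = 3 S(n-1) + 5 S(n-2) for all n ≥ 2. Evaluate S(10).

4279509

S(2) = 3*3 + 5*9 = 54
S(3) = 3*54 + 5*3 = 177
S(4) = 3*177 + 5*54 = 801
S(5) = 3*801 + 5*177 = 3288
S(6) = 3*3288 + 5*801 = 13869
S(7) = 3*13869 + 5*3288 = 58047
S(8) = 3*58047 + 5*13869 = 243486
S(9) = 3*243486 + 5*58047 = 1020693
S(10) = 3*1020693 + 5*243486 = 4279509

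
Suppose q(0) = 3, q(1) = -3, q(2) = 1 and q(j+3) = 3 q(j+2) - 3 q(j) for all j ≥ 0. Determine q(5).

-30

q(3) = 3*1 - 3*3 = -6
q(4) = 3*(-6) - 3*(-3) = -9
q(5) = 3*(-9) - 3*1 = -30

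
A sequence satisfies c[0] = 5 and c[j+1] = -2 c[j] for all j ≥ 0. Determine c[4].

c[1] = -2·5 = -10
c[2] = -2·(-10) = 20
c[3] = -2·20 = -40
c[4] = -2·(-40) = 80

80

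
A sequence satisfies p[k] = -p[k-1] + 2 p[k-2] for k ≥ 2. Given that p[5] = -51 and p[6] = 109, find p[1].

Rearranging, p[k-2] = (p[k] + p[k-1]) / 2.
p[4] = (109 + (-51)) / 2 = 58/2 = 29
p[3] = (-51 + 29) / 2 = -22/2 = -11
p[2] = (29 + (-11)) / 2 = 18/2 = 9
p[1] = (-11 + 9) / 2 = -2/2 = -1

-1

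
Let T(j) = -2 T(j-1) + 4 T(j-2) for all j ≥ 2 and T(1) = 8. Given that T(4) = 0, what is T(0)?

6

Let T(0) = y.
T(2) = -16 + 4y
T(3) = 64 - 8y
T(4) = -192 + 32y
So -192 + 32y = 0, giving y = 6.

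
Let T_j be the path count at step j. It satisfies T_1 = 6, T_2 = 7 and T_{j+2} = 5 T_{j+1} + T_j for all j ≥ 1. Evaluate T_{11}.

T_3 = 5*7 + 6 = 41
T_4 = 5*41 + 7 = 212
T_5 = 5*212 + 41 = 1101
T_6 = 5*1101 + 212 = 5717
T_7 = 5*5717 + 1101 = 29686
T_8 = 5*29686 + 5717 = 154147
T_9 = 5*154147 + 29686 = 800421
T_{10} = 5*800421 + 154147 = 4156252
T_{11} = 5*4156252 + 800421 = 21581681

21581681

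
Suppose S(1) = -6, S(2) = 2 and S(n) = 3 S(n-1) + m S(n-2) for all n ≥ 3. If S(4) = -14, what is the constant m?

S(3) = 6 - 6m
S(4) = 18 - 16m
So 18 - 16m = -14, giving m = 2.

2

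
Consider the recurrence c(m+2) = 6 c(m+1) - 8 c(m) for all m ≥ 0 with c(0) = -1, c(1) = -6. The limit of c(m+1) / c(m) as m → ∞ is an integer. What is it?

4

The characteristic equation is r^2 - 6r + 8 = 0, which factors as (r - 4)(r - 2) = 0.
So the roots are 4 and 2. Since |4| > |2| and the coefficient of 4^m is non-zero, the ratio tends to 4.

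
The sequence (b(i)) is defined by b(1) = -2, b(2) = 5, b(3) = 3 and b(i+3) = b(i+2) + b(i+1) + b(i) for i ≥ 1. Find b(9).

b(4) = 3 + 5 + (-2) = 6
b(5) = 6 + 3 + 5 = 14
b(6) = 14 + 6 + 3 = 23
b(7) = 23 + 14 + 6 = 43
b(8) = 43 + 23 + 14 = 80
b(9) = 80 + 43 + 23 = 146

146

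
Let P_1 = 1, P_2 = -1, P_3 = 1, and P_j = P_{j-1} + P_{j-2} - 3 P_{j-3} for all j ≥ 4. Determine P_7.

5

P_4 = 1 + (-1) - 3·1 = -3
P_5 = (-3) + 1 - 3·(-1) = 1
P_6 = 1 + (-3) - 3·1 = -5
P_7 = (-5) + 1 - 3·(-3) = 5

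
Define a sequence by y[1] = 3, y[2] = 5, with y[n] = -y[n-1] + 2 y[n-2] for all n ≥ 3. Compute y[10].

345

y[3] = -5 + 2(3) = 1
y[4] = -1 + 2(5) = 9
y[5] = -9 + 2(1) = -7
y[6] = -(-7) + 2(9) = 25
y[7] = -25 + 2(-7) = -39
y[8] = -(-39) + 2(25) = 89
y[9] = -89 + 2(-39) = -167
y[10] = -(-167) + 2(89) = 345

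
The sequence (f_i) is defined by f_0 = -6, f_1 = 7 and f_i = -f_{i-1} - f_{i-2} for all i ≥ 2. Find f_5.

-1

f_2 = -7 - (-6) = -1
f_3 = -(-1) - 7 = -6
f_4 = -(-6) - (-1) = 7
f_5 = -7 - (-6) = -1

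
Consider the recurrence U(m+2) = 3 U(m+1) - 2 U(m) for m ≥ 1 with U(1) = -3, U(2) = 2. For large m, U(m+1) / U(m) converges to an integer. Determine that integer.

The characteristic equation is r^2 - 3r + 2 = 0, which factors as (r - 2)(r - 1) = 0.
So the roots are 2 and 1. Since |2| > |1| and the coefficient of 2^m is non-zero, the ratio tends to 2.

2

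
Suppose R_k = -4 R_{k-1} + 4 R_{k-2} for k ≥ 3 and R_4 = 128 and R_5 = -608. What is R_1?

2

Rearranging, R_{k-2} = (R_k + 4 R_{k-1}) / 4.
R_3 = (-608 + 4*128) / 4 = -96/4 = -24
R_2 = (128 + 4*(-24)) / 4 = 32/4 = 8
R_1 = (-24 + 4*8) / 4 = 8/4 = 2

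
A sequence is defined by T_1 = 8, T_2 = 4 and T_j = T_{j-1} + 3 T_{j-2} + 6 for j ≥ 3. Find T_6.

322

T_3 = 4 + 3·8 + 6 = 34
T_4 = 34 + 3·4 + 6 = 52
T_5 = 52 + 3·34 + 6 = 160
T_6 = 160 + 3·52 + 6 = 322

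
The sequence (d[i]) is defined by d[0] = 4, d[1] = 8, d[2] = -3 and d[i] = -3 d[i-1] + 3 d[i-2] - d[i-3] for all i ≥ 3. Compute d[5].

402

d[3] = -3*(-3) + 3*8 - 4 = 29
d[4] = -3*29 + 3*(-3) - 8 = -104
d[5] = -3*(-104) + 3*29 - (-3) = 402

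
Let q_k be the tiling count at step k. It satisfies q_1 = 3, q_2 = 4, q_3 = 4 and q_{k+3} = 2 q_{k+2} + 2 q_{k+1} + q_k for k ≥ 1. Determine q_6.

142

q_4 = 2·4 + 2·4 + 3 = 19
q_5 = 2·19 + 2·4 + 4 = 50
q_6 = 2·50 + 2·19 + 4 = 142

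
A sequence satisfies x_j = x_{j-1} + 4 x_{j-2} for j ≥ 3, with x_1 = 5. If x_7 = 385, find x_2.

-3

Let x_2 = w.
x_3 = 20 + w
x_4 = 20 + 5w
x_5 = 100 + 9w
x_6 = 180 + 29w
x_7 = 580 + 65w
So 580 + 65w = 385, giving w = -3.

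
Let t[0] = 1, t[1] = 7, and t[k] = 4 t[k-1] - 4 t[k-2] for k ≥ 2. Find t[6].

1024

t[2] = 4(7) - 4(1) = 24
t[3] = 4(24) - 4(7) = 68
t[4] = 4(68) - 4(24) = 176
t[5] = 4(176) - 4(68) = 432
t[6] = 4(432) - 4(176) = 1024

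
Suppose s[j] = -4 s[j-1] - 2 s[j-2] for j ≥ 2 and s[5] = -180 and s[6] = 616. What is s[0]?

Rearranging, s[j-2] = (s[j] + 4 s[j-1]) / -2.
s[4] = (616 + 4·(-180)) / -2 = -104/-2 = 52
s[3] = (-180 + 4·52) / -2 = 28/-2 = -14
s[2] = (52 + 4·(-14)) / -2 = -4/-2 = 2
s[1] = (-14 + 4·2) / -2 = -6/-2 = 3
s[0] = (2 + 4·3) / -2 = 14/-2 = -7

-7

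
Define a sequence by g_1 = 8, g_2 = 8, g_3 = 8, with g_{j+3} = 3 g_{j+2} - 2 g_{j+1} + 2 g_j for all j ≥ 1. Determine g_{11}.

g_4 = 3*8 - 2*8 + 2*8 = 24
g_5 = 3*24 - 2*8 + 2*8 = 72
g_6 = 3*72 - 2*24 + 2*8 = 184
g_7 = 3*184 - 2*72 + 2*24 = 456
g_8 = 3*456 - 2*184 + 2*72 = 1144
g_9 = 3*1144 - 2*456 + 2*184 = 2888
g_{10} = 3*2888 - 2*1144 + 2*456 = 7288
g_{11} = 3*7288 - 2*2888 + 2*1144 = 18376

18376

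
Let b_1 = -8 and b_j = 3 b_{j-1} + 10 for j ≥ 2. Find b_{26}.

-2541865828334

The fixed point is 10/(1 - 3) = -5, so b_j + 5 = 3(b_{j-1} + 5).
Hence b_j = -3·3^{j-1} - 5.
b_{26} = -3·3^{25} - 5 = -3·847288609443 - 5 = -2541865828334.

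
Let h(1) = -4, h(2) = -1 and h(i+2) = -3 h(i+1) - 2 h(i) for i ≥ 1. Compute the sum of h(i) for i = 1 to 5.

h(3) = -3*(-1) - 2*(-4) = 11
h(4) = -3*11 - 2*(-1) = -31
h(5) = -3*(-31) - 2*11 = 71
Sum = (-4) + (-1) + 11 + (-31) + 71 = 46

46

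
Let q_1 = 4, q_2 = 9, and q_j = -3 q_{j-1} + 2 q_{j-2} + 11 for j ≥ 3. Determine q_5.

q_3 = -3(9) + 2(4) + 11 = -8
q_4 = -3(-8) + 2(9) + 11 = 53
q_5 = -3(53) + 2(-8) + 11 = -164

-164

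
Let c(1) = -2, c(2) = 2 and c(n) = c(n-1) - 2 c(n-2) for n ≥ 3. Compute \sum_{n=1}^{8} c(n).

c(3) = 2 - 2(-2) = 6
c(4) = 6 - 2(2) = 2
c(5) = 2 - 2(6) = -10
c(6) = (-10) - 2(2) = -14
c(7) = (-14) - 2(-10) = 6
c(8) = 6 - 2(-14) = 34
Sum = (-2) + 2 + 6 + 2 + (-10) + (-14) + 6 + 34 = 24

24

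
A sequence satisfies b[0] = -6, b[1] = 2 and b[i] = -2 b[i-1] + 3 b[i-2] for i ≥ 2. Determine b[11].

354290

b[2] = -2(2) + 3(-6) = -22
b[3] = -2(-22) + 3(2) = 50
b[4] = -2(50) + 3(-22) = -166
b[5] = -2(-166) + 3(50) = 482
b[6] = -2(482) + 3(-166) = -1462
b[7] = -2(-1462) + 3(482) = 4370
b[8] = -2(4370) + 3(-1462) = -13126
b[9] = -2(-13126) + 3(4370) = 39362
b[10] = -2(39362) + 3(-13126) = -118102
b[11] = -2(-118102) + 3(39362) = 354290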